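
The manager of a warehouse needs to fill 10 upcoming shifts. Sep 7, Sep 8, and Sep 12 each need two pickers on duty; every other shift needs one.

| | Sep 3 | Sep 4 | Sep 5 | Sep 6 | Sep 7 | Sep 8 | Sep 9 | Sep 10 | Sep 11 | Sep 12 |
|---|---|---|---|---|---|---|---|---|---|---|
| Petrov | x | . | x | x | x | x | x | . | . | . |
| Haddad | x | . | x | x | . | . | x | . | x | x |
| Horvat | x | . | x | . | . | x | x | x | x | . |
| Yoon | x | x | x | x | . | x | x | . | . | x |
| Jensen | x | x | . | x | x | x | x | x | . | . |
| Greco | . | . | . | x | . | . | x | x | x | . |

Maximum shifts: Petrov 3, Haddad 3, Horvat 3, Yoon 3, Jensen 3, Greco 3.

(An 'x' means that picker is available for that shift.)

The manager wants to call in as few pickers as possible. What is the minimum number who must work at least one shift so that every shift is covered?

13 slots to fill and no one can take more than 3, so at least ⌈13/3⌉ = 5 pickers are needed.
Petrov, Haddad, Horvat, Yoon, and Jensen alone can cover everything: Sep 3→Haddad, Sep 4→Yoon, Sep 5→Petrov, Sep 6→Petrov, Sep 7→Petrov+Jensen, Sep 8→Horvat+Yoon, Sep 9→Horvat, Sep 10→Horvat, Sep 11→Haddad, Sep 12→Haddad+Yoon.

5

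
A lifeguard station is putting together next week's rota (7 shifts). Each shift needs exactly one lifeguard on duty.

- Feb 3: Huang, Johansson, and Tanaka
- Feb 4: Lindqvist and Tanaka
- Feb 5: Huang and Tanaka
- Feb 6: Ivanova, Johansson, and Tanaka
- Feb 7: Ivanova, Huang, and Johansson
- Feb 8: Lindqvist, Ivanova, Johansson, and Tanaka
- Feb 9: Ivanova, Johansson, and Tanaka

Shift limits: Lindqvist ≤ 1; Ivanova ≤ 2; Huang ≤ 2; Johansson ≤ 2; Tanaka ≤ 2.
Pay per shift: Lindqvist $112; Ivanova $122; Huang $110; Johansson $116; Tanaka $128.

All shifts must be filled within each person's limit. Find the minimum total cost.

$808

Picking the cheapest available lifeguard for each shift independently would cost $786, but that ignores the shift limits.
An optimal schedule: Feb 3→Huang, Feb 4→Lindqvist, Feb 5→Huang, Feb 6→Ivanova, Feb 7→Ivanova, Feb 8→Johansson, Feb 9→Johansson.
Total: 110 + 112 + 110 + 122 + 122 + 116 + 116 = $808.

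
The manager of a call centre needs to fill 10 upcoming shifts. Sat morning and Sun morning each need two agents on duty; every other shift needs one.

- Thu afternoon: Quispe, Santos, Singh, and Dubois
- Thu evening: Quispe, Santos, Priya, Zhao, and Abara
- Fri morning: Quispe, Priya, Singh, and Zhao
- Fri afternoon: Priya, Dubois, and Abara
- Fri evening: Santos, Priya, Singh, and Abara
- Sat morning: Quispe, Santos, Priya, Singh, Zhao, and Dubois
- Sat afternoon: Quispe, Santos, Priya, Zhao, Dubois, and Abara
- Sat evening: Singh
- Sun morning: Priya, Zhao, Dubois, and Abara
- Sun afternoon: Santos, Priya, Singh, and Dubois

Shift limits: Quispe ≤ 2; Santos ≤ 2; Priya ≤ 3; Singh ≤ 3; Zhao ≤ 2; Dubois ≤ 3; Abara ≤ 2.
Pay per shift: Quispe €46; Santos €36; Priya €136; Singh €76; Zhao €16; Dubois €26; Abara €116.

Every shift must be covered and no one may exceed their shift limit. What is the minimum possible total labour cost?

€502

Sat evening can only be covered by Singh, so that assignment is forced.
Picking the cheapest available agent for each shift independently would cost €322, but that ignores the shift limits.
An optimal schedule: Thu afternoon→Dubois, Thu evening→Santos, Fri morning→Zhao, Fri afternoon→Dubois, Fri evening→Santos, Sat morning→Quispe+Singh, Sat afternoon→Quispe, Sat evening→Singh, Sun morning→Zhao+Dubois, Sun afternoon→Singh.
Total: 26 + 36 + 16 + 26 + 36 + 46 + 76 + 46 + 76 + 16 + 26 + 76 = €502.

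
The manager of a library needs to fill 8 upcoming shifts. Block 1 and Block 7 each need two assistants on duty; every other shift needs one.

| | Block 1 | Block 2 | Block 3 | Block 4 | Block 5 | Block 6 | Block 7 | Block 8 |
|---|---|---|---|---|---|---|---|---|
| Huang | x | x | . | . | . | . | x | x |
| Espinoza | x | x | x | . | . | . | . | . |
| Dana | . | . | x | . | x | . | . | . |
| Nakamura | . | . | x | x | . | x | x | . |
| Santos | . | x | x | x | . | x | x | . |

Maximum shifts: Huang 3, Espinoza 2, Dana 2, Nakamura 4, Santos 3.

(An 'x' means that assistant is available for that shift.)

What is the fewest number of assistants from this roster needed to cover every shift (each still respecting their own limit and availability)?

10 slots to fill and no one can take more than 4, so at least ⌈10/4⌉ = 3 assistants are needed.
Shifts {Block 1, Block 4, Block 5} need 4 slots, but among the assistants available for them (Huang, Espinoza, Dana, Nakamura, and Santos) any 3 together supply at most 3. So 3 assistants are not enough.
Huang, Espinoza, Dana, and Nakamura alone can cover everything: Block 1→Huang+Espinoza, Block 2→Espinoza, Block 3→Dana, Block 4→Nakamura, Block 5→Dana, Block 6→Nakamura, Block 7→Huang+Nakamura, Block 8→Huang.

4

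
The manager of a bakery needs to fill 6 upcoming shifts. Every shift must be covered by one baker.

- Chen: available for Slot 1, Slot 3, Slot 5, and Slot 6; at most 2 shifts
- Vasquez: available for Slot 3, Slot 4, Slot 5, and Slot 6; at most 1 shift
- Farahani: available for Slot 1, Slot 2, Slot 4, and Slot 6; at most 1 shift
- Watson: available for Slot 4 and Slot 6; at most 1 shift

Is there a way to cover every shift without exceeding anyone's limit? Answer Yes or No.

Total capacity is 2+1+1+1 = 5 but 6 worker-slots are needed — infeasible.

No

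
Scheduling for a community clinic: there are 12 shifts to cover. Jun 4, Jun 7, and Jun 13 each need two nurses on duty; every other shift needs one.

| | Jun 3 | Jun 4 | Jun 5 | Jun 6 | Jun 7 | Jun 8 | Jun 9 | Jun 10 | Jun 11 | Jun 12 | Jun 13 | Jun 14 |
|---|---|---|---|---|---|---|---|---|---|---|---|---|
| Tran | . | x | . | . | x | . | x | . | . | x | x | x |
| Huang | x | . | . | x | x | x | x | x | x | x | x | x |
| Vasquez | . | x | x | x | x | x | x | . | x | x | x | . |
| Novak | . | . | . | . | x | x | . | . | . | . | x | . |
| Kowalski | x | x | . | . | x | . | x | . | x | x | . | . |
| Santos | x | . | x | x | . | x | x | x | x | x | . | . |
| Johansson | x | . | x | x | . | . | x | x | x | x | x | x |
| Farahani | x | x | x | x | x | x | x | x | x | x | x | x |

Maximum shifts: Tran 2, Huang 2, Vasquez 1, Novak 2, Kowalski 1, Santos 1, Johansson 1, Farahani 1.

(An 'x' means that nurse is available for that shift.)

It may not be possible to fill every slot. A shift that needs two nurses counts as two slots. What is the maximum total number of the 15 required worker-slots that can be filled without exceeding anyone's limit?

11

Total capacity across all nurses is 2+2+1+2+1+1+1+1 = 11, and 15 slots are needed, so at most 11 can be filled.
An assignment achieving 11: Jun 3→Huang, Jun 4→Tran+Vasquez, Jun 5→Santos, Jun 6→Johansson, Jun 7→Novak+Kowalski, Jun 8→Novak, Jun 10→Huang, Jun 11→Farahani, Jun 14→Tran.
Loads: Tran 2/2, Huang 2/2, Vasquez 1/1, Novak 2/2, Kowalski 1/1, Santos 1/1, Johansson 1/1, Farahani 1/1.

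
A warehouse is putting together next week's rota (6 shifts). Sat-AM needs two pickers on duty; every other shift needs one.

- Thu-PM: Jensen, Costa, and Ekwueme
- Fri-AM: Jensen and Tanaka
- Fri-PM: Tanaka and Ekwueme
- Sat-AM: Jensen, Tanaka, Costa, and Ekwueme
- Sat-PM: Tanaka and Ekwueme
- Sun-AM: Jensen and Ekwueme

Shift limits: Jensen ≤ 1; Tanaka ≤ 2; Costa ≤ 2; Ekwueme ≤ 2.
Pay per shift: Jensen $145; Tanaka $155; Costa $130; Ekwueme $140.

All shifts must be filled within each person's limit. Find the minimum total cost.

$995

Picking the cheapest available picker for each shift independently would cost $965, but that ignores the shift limits.
An optimal schedule: Thu-PM→Costa, Fri-AM→Jensen, Fri-PM→Tanaka, Sat-AM→Costa+Ekwueme, Sat-PM→Tanaka, Sun-AM→Ekwueme.
Total: 130 + 145 + 155 + 130 + 140 + 155 + 140 = $995.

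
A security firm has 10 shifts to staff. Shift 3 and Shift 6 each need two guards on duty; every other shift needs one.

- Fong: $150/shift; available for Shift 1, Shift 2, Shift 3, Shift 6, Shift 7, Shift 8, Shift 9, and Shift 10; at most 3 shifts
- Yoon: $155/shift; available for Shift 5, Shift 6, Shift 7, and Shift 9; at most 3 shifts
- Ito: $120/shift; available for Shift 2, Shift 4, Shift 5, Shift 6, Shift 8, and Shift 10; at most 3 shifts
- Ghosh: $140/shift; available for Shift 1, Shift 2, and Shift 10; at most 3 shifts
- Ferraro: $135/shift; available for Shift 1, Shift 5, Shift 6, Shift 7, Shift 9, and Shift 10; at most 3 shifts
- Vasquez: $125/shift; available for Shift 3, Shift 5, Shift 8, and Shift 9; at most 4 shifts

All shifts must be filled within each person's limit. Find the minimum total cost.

$1555

Shift 3 can only be covered by Fong and Vasquez, so that assignment is forced.
Shift 4 can only be covered by Ito, so that assignment is forced.
Picking the cheapest available guard for each shift independently would cost $1525, but that ignores the shift limits.
An optimal schedule: Shift 1→Ferraro, Shift 2→Ito, Shift 3→Vasquez+Fong, Shift 4→Ito, Shift 5→Vasquez, Shift 6→Ito+Ferraro, Shift 7→Ferraro, Shift 8→Vasquez, Shift 9→Vasquez, Shift 10→Ghosh.
Total: 135 + 120 + 125 + 150 + 120 + 125 + 120 + 135 + 135 + 125 + 125 + 140 = $1555.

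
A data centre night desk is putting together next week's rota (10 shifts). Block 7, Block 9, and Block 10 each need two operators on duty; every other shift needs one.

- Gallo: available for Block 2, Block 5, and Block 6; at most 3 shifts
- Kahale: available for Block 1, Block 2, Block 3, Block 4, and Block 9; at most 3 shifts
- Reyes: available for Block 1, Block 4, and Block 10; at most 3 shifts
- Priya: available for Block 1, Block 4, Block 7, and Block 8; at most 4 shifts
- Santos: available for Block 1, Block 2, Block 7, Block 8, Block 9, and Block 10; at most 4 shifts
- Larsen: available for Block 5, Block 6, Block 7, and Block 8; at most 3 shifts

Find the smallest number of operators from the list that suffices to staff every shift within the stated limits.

4

13 slots to fill and no one can take more than 4, so at least ⌈13/4⌉ = 4 operators are needed.
Kahale, Reyes, Santos, and Larsen alone can cover everything: Block 1→Reyes, Block 2→Kahale, Block 3→Kahale, Block 4→Reyes, Block 5→Larsen, Block 6→Larsen, Block 7→Santos+Larsen, Block 8→Santos, Block 9→Kahale+Santos, Block 10→Reyes+Santos.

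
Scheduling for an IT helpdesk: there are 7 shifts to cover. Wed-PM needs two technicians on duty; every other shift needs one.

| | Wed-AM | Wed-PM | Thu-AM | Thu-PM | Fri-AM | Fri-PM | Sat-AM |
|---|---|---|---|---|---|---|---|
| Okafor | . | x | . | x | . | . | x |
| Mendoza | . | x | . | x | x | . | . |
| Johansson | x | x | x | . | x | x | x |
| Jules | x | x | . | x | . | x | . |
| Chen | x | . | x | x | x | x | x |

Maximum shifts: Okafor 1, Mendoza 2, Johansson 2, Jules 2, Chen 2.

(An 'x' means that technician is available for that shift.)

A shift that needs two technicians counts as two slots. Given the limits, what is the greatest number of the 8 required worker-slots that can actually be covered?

8

Total capacity across all technicians is 1+2+2+2+2 = 9, and 8 slots are needed, so at most 8 can be filled.
An assignment achieving 8: Wed-AM→Johansson, Wed-PM→Mendoza+Jules, Thu-AM→Johansson, Thu-PM→Chen, Fri-AM→Mendoza, Fri-PM→Jules, Sat-AM→Okafor.
Loads: Okafor 1/1, Mendoza 2/2, Johansson 2/2, Jules 2/2, Chen 1/2.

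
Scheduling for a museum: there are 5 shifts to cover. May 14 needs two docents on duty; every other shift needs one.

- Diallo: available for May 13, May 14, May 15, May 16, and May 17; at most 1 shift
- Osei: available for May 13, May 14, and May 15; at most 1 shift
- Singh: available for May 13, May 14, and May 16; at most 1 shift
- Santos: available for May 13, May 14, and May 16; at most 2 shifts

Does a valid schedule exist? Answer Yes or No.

No

Shifts {May 13, May 14, May 15, May 16, May 17} need 6 worker-slots in total, but the docents available for any of those shifts (Diallo, Osei, Singh, and Santos) can supply at most 5 among them. So no valid schedule exists.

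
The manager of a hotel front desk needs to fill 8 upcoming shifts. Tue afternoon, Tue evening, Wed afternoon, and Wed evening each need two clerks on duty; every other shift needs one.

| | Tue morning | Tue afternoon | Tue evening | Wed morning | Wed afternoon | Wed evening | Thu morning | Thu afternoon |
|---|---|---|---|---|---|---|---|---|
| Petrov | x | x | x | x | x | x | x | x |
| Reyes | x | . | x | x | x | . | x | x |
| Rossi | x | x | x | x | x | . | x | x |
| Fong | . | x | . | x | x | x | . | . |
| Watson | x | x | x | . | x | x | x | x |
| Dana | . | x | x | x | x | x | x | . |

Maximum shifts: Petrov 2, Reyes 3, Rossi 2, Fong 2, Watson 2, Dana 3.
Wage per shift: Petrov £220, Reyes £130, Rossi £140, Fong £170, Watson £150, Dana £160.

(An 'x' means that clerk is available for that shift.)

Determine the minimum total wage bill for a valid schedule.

Picking the cheapest available clerk for each shift independently would cost £1660, but that ignores the shift limits.
An optimal schedule: Tue morning→Reyes, Tue afternoon→Rossi+Fong, Tue evening→Watson+Dana, Wed morning→Reyes, Wed afternoon→Dana+Fong, Wed evening→Watson+Dana, Thu morning→Rossi, Thu afternoon→Reyes.
Total: 130 + 140 + 170 + 150 + 160 + 130 + 160 + 170 + 150 + 160 + 140 + 130 = £1790.

£1790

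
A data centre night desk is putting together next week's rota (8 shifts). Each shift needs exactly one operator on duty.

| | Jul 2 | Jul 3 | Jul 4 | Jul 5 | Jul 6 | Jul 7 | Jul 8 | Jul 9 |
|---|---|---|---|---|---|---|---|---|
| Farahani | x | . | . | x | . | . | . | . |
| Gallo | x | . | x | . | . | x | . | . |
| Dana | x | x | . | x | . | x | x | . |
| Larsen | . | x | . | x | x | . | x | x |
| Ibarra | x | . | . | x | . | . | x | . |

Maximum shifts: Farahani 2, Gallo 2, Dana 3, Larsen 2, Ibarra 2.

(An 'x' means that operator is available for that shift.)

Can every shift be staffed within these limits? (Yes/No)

Jul 4 can only be covered by Gallo, so that assignment is forced.
Jul 6 can only be covered by Larsen, so that assignment is forced.
Jul 9 can only be covered by Larsen, so that assignment is forced.
One valid schedule: Jul 2→Farahani, Jul 3→Dana, Jul 4→Gallo, Jul 5→Farahani, Jul 6→Larsen, Jul 7→Gallo, Jul 8→Dana, Jul 9→Larsen.
Loads: Farahani 2/2, Gallo 2/2, Dana 2/3, Larsen 2/2, Ibarra 0/2 — all within limits.

Yes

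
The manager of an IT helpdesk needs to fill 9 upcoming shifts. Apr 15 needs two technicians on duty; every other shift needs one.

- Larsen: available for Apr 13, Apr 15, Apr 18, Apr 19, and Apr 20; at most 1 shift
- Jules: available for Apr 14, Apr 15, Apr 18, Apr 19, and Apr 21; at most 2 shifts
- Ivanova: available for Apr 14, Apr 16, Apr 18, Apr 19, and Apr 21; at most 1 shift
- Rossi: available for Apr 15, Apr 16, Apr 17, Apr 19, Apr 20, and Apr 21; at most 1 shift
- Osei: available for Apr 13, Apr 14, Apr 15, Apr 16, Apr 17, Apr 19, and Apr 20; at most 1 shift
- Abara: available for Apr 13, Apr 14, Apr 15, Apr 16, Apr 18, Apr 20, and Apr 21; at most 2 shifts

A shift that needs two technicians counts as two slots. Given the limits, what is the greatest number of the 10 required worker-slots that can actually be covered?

8

Total capacity across all technicians is 1+2+1+1+1+2 = 8, and 10 slots are needed, so at most 8 can be filled.
An assignment achieving 8: Apr 13→Larsen, Apr 14→Jules, Apr 15→Abara, Apr 16→Ivanova, Apr 17→Rossi, Apr 18→Jules, Apr 20→Osei, Apr 21→Abara.
Loads: Larsen 1/1, Jules 2/2, Ivanova 1/1, Rossi 1/1, Osei 1/1, Abara 2/2.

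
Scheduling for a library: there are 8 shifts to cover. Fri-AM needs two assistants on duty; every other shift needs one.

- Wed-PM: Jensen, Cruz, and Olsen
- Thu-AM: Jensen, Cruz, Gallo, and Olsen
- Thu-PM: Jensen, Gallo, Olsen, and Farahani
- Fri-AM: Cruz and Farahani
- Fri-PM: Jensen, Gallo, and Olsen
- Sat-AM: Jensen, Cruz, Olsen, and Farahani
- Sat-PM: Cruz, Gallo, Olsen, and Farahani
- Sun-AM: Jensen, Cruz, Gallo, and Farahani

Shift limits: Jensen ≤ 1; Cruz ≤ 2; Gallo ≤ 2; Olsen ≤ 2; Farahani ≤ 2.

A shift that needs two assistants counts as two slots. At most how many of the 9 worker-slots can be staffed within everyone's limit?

Total capacity across all assistants is 1+2+2+2+2 = 9, and 9 slots are needed, so at most 9 can be filled.
An assignment achieving 9: Wed-PM→Jensen, Thu-AM→Cruz, Thu-PM→Gallo, Fri-AM→Cruz+Farahani, Fri-PM→Gallo, Sat-AM→Olsen, Sat-PM→Olsen, Sun-AM→Farahani.
Loads: Jensen 1/1, Cruz 2/2, Gallo 2/2, Olsen 2/2, Farahani 2/2.

9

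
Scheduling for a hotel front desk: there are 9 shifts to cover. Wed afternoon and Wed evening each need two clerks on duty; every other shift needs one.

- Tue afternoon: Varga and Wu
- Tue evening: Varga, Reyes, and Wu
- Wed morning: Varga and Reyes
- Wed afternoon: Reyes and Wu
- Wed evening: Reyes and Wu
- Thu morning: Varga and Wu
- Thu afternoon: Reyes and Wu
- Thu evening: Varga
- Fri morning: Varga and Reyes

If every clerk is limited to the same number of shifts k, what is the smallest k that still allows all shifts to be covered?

With 3 clerks and 11 worker-slots to fill, someone must work at least ⌈11/3⌉ = 4 shifts, so k ≥ 4.
k = 4 works: Tue afternoon→Varga, Tue evening→Wu, Wed morning→Varga, Wed afternoon→Reyes+Wu, Wed evening→Reyes+Wu, Thu morning→Varga, Thu afternoon→Reyes, Thu evening→Varga, Fri morning→Reyes.
Loads: Varga 4, Reyes 4, Wu 3 — all ≤ 4.

4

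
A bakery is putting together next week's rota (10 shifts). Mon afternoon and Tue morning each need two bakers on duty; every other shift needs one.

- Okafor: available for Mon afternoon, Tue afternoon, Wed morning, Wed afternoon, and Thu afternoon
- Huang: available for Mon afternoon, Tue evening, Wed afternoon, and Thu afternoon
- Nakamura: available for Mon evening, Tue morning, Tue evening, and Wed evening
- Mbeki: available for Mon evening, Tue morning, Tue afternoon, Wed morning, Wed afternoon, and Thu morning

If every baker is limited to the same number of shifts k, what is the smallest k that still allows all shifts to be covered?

With 4 bakers and 12 worker-slots to fill, someone must work at least ⌈12/4⌉ = 3 shifts, so k ≥ 3.
k = 3 works: Mon afternoon→Okafor+Huang, Mon evening→Nakamura, Tue morning→Nakamura+Mbeki, Tue afternoon→Okafor, Tue evening→Huang, Wed morning→Okafor, Wed afternoon→Mbeki, Wed evening→Nakamura, Thu morning→Mbeki, Thu afternoon→Huang.
Loads: Okafor 3, Huang 3, Nakamura 3, Mbeki 3 — all ≤ 3.

3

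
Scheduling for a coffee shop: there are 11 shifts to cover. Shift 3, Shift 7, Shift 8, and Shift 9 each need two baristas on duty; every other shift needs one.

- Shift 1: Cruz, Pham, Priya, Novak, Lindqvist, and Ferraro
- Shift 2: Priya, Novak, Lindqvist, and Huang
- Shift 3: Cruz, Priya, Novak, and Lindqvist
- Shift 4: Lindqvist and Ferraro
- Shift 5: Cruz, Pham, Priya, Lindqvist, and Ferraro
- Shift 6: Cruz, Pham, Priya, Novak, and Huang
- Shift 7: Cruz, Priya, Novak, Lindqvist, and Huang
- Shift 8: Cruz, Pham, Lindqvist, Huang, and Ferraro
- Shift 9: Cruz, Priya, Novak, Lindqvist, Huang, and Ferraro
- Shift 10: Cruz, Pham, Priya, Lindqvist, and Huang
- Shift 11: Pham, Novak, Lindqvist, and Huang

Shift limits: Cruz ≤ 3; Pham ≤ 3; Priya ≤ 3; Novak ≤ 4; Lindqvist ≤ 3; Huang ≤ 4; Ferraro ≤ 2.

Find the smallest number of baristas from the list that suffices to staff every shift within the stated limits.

15 slots to fill and no one can take more than 4, so at least ⌈15/4⌉ = 4 baristas are needed.
Any 4 baristas together have capacity at most 4+4+3+3 = 14 < 15 slots, so 4 can never suffice.
Cruz, Pham, Priya, Novak, and Lindqvist alone can cover everything: Shift 1→Priya, Shift 2→Priya, Shift 3→Priya+Novak, Shift 4→Lindqvist, Shift 5→Cruz, Shift 6→Cruz, Shift 7→Novak+Lindqvist, Shift 8→Cruz+Pham, Shift 9→Novak+Lindqvist, Shift 10→Pham, Shift 11→Pham.

5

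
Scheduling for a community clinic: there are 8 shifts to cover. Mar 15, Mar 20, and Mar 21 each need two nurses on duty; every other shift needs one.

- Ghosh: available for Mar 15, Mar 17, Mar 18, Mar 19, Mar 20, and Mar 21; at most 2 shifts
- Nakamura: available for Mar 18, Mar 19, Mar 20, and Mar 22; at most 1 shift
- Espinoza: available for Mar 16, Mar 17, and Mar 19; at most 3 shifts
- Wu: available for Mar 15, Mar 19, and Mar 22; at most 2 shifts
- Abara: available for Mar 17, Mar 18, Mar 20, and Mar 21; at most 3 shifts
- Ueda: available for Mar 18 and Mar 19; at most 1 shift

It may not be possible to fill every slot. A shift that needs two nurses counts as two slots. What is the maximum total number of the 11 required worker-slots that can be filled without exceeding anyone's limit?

Total capacity across all nurses is 2+1+3+2+3+1 = 12, and 11 slots are needed, so at most 11 can be filled.
An assignment achieving 11: Mar 15→Ghosh+Wu, Mar 16→Espinoza, Mar 17→Espinoza, Mar 18→Abara, Mar 19→Espinoza, Mar 20→Nakamura+Abara, Mar 21→Ghosh+Abara, Mar 22→Wu.
Loads: Ghosh 2/2, Nakamura 1/1, Espinoza 3/3, Wu 2/2, Abara 3/3, Ueda 0/1.

11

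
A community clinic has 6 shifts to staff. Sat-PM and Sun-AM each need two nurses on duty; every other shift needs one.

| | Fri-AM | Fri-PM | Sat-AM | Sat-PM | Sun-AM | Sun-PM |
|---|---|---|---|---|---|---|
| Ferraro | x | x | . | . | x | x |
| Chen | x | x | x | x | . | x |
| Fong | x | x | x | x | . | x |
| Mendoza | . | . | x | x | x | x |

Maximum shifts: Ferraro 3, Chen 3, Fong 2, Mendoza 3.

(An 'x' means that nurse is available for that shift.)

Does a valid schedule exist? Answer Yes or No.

Yes

Sun-AM can only be covered by Ferraro and Mendoza, so that assignment is forced.
One valid schedule: Fri-AM→Ferraro, Fri-PM→Ferraro, Sat-AM→Chen, Sat-PM→Chen+Fong, Sun-AM→Ferraro+Mendoza, Sun-PM→Chen.
Loads: Ferraro 3/3, Chen 3/3, Fong 1/2, Mendoza 1/3 — all within limits.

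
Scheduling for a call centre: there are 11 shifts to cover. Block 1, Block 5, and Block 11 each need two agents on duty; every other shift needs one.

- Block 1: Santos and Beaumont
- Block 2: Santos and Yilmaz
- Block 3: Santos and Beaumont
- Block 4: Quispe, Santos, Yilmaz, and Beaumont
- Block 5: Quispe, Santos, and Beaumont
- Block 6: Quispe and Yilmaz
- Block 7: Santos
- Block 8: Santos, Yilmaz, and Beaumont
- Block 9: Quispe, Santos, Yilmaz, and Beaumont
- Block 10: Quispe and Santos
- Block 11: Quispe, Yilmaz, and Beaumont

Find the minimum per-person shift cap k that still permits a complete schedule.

4

With 4 agents and 14 worker-slots to fill, someone must work at least ⌈14/4⌉ = 4 shifts, so k ≥ 4.
k = 4 works: Block 1→Santos+Beaumont, Block 2→Santos, Block 3→Santos, Block 4→Yilmaz, Block 5→Quispe+Beaumont, Block 6→Quispe, Block 7→Santos, Block 8→Yilmaz, Block 9→Yilmaz, Block 10→Quispe, Block 11→Quispe+Yilmaz.
Loads: Quispe 4, Santos 4, Yilmaz 4, Beaumont 2 — all ≤ 4.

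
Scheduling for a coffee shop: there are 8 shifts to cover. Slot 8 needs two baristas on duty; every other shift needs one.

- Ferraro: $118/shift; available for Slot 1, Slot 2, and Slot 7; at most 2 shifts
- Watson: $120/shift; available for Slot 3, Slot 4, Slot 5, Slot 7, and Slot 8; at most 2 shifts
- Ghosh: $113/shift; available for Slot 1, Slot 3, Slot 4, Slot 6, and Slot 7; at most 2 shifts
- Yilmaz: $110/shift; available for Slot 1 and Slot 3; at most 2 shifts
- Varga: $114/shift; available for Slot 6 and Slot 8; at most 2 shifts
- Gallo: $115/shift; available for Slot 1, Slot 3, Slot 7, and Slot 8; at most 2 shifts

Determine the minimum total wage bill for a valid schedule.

$1027

Slot 2 can only be covered by Ferraro, so that assignment is forced.
Slot 5 can only be covered by Watson, so that assignment is forced.
Picking the cheapest available barista for each shift independently would cost $1026, but that ignores the shift limits.
An optimal schedule: Slot 1→Yilmaz, Slot 2→Ferraro, Slot 3→Yilmaz, Slot 4→Ghosh, Slot 5→Watson, Slot 6→Varga, Slot 7→Ghosh, Slot 8→Varga+Gallo.
Total: 110 + 118 + 110 + 113 + 120 + 114 + 113 + 114 + 115 = $1027.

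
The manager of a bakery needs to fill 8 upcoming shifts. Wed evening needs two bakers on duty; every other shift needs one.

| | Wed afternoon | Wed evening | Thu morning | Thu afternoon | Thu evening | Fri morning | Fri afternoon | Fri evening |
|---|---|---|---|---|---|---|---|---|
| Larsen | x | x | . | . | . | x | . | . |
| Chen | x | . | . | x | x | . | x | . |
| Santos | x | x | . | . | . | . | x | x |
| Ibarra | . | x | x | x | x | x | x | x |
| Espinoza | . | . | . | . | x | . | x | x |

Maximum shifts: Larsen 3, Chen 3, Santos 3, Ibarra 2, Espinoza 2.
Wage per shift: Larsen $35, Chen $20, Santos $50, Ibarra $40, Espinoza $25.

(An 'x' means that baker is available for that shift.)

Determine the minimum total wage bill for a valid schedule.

$260

Thu morning can only be covered by Ibarra, so that assignment is forced.
Picking the cheapest available baker for each shift independently would cost $255, but that ignores the shift limits.
An optimal schedule: Wed afternoon→Chen, Wed evening→Larsen+Ibarra, Thu morning→Ibarra, Thu afternoon→Chen, Thu evening→Chen, Fri morning→Larsen, Fri afternoon→Espinoza, Fri evening→Espinoza.
Total: 20 + 35 + 40 + 40 + 20 + 20 + 35 + 25 + 25 = $260.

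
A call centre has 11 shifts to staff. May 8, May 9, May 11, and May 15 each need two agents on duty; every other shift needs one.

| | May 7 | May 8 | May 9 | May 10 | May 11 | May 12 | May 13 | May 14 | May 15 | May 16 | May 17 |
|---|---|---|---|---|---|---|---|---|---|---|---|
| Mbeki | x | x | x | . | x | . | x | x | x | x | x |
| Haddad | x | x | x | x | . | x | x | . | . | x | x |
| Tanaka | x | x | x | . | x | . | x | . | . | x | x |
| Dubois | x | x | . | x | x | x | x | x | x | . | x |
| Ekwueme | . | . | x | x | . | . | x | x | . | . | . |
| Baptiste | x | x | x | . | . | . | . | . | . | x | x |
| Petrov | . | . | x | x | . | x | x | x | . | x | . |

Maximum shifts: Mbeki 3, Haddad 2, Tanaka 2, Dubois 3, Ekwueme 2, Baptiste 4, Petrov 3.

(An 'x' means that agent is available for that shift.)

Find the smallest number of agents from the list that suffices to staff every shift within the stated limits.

5

15 slots to fill and no one can take more than 4, so at least ⌈15/4⌉ = 4 agents are needed.
Any 4 agents together have capacity at most 4+3+3+3 = 13 < 15 slots, so 4 can never suffice.
Mbeki, Haddad, Dubois, Baptiste, and Petrov alone can cover everything: May 7→Baptiste, May 8→Dubois+Baptiste, May 9→Baptiste+Petrov, May 10→Haddad, May 11→Mbeki+Dubois, May 12→Haddad, May 13→Petrov, May 14→Mbeki, May 15→Mbeki+Dubois, May 16→Petrov, May 17→Baptiste.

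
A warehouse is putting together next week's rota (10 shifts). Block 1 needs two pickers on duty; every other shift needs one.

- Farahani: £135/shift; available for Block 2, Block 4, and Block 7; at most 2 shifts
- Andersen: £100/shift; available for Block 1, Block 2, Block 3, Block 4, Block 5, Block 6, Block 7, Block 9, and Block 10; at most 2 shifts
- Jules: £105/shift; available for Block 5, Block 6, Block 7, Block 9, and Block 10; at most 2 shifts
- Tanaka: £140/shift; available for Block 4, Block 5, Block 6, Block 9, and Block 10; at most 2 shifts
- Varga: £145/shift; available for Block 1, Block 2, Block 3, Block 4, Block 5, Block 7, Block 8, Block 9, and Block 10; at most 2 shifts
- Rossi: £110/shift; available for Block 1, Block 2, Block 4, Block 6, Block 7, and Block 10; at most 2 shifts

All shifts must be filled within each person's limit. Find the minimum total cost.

Block 8 can only be covered by Varga, so that assignment is forced.
Picking the cheapest available picker for each shift independently would cost £1155, but that ignores the shift limits.
An optimal schedule: Block 1→Andersen+Rossi, Block 2→Rossi, Block 3→Andersen, Block 4→Farahani, Block 5→Jules, Block 6→Jules, Block 7→Farahani, Block 8→Varga, Block 9→Tanaka, Block 10→Tanaka.
Total: 100 + 110 + 110 + 100 + 135 + 105 + 105 + 135 + 145 + 140 + 140 = £1325.

£1325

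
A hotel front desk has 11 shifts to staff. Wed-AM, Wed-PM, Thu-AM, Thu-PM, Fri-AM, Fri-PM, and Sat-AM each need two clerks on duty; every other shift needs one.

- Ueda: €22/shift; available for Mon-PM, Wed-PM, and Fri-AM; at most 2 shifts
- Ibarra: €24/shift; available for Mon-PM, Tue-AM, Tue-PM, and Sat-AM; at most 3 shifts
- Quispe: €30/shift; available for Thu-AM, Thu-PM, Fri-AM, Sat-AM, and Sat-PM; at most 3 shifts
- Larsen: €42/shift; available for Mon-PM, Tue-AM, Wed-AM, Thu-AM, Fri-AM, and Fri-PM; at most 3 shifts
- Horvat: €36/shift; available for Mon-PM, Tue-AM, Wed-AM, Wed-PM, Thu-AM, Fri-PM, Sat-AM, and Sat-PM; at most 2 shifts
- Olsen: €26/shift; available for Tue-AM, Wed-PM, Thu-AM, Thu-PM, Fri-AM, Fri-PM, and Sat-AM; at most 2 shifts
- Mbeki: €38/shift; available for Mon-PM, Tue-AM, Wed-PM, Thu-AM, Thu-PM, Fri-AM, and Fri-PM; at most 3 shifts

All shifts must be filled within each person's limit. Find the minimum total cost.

Tue-PM can only be covered by Ibarra, so that assignment is forced.
Wed-AM can only be covered by Larsen and Horvat, so that assignment is forced.
Picking the cheapest available clerk for each shift independently would cost €498, but that ignores the shift limits.
An optimal schedule: Mon-PM→Ueda, Tue-AM→Ibarra, Tue-PM→Ibarra, Wed-AM→Larsen+Horvat, Wed-PM→Ueda+Horvat, Thu-AM→Larsen+Mbeki, Thu-PM→Quispe+Olsen, Fri-AM→Olsen+Mbeki, Fri-PM→Larsen+Mbeki, Sat-AM→Ibarra+Quispe, Sat-PM→Quispe.
Total: 22 + 24 + 24 + 42 + 36 + 22 + 36 + 42 + 38 + 30 + 26 + 26 + 38 + 42 + 38 + 24 + 30 + 30 = €570.

€570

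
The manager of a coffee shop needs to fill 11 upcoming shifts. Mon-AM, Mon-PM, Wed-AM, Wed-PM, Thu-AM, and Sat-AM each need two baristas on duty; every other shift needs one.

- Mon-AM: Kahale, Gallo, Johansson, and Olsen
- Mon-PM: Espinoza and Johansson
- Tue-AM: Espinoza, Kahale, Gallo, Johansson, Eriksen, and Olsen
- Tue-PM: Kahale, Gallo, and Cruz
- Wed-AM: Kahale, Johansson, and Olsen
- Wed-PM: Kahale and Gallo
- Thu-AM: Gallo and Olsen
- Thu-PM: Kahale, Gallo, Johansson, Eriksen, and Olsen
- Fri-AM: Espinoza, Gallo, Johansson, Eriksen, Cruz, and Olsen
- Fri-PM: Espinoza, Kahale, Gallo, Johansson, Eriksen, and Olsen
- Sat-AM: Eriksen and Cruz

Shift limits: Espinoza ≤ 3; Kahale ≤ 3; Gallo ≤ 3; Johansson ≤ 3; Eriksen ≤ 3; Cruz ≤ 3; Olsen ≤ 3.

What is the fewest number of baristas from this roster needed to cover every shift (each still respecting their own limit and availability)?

17 slots to fill and no one can take more than 3, so at least ⌈17/3⌉ = 6 baristas are needed.
Shifts {Mon-PM, Wed-PM, Thu-AM, Sat-AM} need 8 slots, but among the baristas available for them (Espinoza, Kahale, Gallo, Johansson, Eriksen, Cruz, and Olsen) any 6 together supply at most 7. So 6 baristas are not enough.
Espinoza, Kahale, Gallo, Johansson, Eriksen, Cruz, and Olsen alone can cover everything: Mon-AM→Johansson+Olsen, Mon-PM→Espinoza+Johansson, Tue-AM→Espinoza, Tue-PM→Kahale, Wed-AM→Kahale+Johansson, Wed-PM→Kahale+Gallo, Thu-AM→Gallo+Olsen, Thu-PM→Gallo, Fri-AM→Espinoza, Fri-PM→Eriksen, Sat-AM→Eriksen+Cruz.

7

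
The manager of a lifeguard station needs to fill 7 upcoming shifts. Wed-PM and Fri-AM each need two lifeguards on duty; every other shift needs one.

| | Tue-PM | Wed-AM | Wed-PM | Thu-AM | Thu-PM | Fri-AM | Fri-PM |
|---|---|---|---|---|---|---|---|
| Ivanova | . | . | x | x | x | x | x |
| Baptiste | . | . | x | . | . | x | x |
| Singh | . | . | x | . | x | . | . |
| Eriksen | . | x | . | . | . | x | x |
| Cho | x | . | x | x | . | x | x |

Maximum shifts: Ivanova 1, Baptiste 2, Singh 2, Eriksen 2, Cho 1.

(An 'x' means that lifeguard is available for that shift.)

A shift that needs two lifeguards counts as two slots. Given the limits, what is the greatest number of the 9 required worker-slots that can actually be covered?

Total capacity across all lifeguards is 1+2+2+2+1 = 8, and 9 slots are needed, so at most 8 can be filled.
An assignment achieving 8: Tue-PM→Cho, Wed-AM→Eriksen, Wed-PM→Baptiste+Singh, Thu-AM→Ivanova, Thu-PM→Singh, Fri-AM→Baptiste+Eriksen.
Loads: Ivanova 1/1, Baptiste 2/2, Singh 2/2, Eriksen 2/2, Cho 1/1.

8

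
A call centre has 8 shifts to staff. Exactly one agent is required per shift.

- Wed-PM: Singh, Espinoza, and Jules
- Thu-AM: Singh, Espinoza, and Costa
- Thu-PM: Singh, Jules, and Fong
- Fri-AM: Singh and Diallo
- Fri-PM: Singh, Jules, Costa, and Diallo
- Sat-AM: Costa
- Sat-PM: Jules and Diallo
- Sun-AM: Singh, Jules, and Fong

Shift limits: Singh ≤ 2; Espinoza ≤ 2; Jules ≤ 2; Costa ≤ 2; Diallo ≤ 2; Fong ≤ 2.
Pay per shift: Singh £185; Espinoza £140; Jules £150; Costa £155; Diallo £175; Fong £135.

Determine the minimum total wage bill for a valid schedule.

£1180

Sat-AM can only be covered by Costa, so that assignment is forced.
Picking the cheapest available agent for each shift independently would cost £1180, and that bound is achievable.
An optimal schedule: Wed-PM→Espinoza, Thu-AM→Espinoza, Thu-PM→Fong, Fri-AM→Diallo, Fri-PM→Jules, Sat-AM→Costa, Sat-PM→Jules, Sun-AM→Fong.
Total: 140 + 140 + 135 + 175 + 150 + 155 + 150 + 135 = £1180.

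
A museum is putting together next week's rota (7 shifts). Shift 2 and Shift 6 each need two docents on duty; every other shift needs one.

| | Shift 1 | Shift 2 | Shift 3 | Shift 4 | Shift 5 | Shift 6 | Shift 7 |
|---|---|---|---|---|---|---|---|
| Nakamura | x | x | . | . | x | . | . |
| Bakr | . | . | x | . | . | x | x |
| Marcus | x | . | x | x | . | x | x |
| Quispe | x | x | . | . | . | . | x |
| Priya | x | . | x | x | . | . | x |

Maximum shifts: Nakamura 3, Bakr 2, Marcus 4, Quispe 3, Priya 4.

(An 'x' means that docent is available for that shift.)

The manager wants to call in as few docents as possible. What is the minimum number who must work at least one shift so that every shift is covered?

4

9 slots to fill and no one can take more than 4, so at least ⌈9/4⌉ = 3 docents are needed.
Shifts {Shift 2, Shift 6} need 4 slots, but among the docents available for them (Nakamura, Bakr, Marcus, and Quispe) any 3 together supply at most 3. So 3 docents are not enough.
Nakamura, Bakr, Marcus, and Quispe alone can cover everything: Shift 1→Nakamura, Shift 2→Nakamura+Quispe, Shift 3→Bakr, Shift 4→Marcus, Shift 5→Nakamura, Shift 6→Bakr+Marcus, Shift 7→Marcus.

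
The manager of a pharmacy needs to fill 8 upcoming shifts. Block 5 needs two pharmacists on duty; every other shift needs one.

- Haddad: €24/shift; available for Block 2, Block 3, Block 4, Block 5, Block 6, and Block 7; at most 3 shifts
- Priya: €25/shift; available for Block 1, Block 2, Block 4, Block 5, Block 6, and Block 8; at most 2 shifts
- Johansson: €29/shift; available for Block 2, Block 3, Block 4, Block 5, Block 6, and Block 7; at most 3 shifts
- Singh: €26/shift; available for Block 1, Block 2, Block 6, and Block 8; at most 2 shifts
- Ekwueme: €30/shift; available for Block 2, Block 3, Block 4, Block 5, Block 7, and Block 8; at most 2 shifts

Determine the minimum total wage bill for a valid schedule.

€232

Picking the cheapest available pharmacist for each shift independently would cost €219, but that ignores the shift limits.
An optimal schedule: Block 1→Priya, Block 2→Singh, Block 3→Haddad, Block 4→Johansson, Block 5→Haddad+Johansson, Block 6→Singh, Block 7→Haddad, Block 8→Priya.
Total: 25 + 26 + 24 + 29 + 24 + 29 + 26 + 24 + 25 = €232.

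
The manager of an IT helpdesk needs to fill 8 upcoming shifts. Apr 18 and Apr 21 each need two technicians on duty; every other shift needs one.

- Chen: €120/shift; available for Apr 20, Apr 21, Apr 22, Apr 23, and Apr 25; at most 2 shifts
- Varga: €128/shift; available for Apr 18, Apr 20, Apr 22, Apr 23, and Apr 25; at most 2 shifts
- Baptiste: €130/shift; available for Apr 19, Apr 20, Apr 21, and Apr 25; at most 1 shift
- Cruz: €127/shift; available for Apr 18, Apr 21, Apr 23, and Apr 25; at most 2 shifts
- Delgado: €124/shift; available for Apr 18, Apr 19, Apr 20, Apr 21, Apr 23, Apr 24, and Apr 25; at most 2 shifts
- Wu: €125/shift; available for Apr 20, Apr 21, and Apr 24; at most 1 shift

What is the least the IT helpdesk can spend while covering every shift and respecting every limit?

€1253

Picking the cheapest available technician for each shift independently would cost €1223, but that ignores the shift limits.
An optimal schedule: Apr 18→Varga+Cruz, Apr 19→Baptiste, Apr 20→Varga, Apr 21→Delgado+Wu, Apr 22→Chen, Apr 23→Chen, Apr 24→Delgado, Apr 25→Cruz.
Total: 128 + 127 + 130 + 128 + 124 + 125 + 120 + 120 + 124 + 127 = €1253.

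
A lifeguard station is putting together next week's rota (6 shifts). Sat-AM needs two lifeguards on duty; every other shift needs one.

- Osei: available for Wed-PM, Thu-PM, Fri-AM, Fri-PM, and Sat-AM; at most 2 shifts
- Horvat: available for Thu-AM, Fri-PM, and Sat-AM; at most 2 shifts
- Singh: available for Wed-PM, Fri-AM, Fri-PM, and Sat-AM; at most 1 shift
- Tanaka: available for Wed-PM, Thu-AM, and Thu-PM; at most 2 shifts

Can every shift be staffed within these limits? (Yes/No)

Yes

One valid schedule: Wed-PM→Tanaka, Thu-AM→Horvat, Thu-PM→Tanaka, Fri-AM→Osei, Fri-PM→Osei, Sat-AM→Horvat+Singh.
Loads: Osei 2/2, Horvat 2/2, Singh 1/1, Tanaka 2/2 — all within limits.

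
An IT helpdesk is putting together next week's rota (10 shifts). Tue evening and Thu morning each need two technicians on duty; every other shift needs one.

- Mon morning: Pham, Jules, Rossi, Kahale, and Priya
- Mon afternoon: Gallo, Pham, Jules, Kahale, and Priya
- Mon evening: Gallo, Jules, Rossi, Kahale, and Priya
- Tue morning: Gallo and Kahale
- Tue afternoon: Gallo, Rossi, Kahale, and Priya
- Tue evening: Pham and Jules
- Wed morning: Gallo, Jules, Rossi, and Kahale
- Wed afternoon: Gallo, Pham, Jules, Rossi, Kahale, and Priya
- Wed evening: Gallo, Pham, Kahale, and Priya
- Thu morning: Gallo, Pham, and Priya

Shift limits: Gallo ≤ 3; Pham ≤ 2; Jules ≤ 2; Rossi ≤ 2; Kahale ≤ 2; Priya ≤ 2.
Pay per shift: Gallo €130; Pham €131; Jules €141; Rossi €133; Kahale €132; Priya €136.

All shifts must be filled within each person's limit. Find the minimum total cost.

€1595

Tue evening can only be covered by Pham and Jules, so that assignment is forced.
Picking the cheapest available technician for each shift independently would cost €1574, but that ignores the shift limits.
An optimal schedule: Mon morning→Rossi, Mon afternoon→Priya, Mon evening→Rossi, Tue morning→Gallo, Tue afternoon→Gallo, Tue evening→Pham+Jules, Wed morning→Kahale, Wed afternoon→Priya, Wed evening→Kahale, Thu morning→Gallo+Pham.
Total: 133 + 136 + 133 + 130 + 130 + 131 + 141 + 132 + 136 + 132 + 130 + 131 = €1595.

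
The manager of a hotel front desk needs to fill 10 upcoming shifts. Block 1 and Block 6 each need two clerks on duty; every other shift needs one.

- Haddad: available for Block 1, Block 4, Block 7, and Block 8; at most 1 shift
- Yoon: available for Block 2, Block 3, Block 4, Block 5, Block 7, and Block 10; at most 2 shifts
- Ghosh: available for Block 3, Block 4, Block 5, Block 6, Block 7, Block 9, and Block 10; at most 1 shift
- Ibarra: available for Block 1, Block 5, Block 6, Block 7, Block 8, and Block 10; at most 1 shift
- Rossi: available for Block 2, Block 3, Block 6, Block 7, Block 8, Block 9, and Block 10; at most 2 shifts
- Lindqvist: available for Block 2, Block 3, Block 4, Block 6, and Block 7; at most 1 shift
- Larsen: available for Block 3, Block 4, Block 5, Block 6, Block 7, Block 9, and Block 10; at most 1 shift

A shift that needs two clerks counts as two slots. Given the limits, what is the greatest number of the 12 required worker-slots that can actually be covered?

Total capacity across all clerks is 1+2+1+1+2+1+1 = 9, and 12 slots are needed, so at most 9 can be filled.
An assignment achieving 9: Block 1→Haddad+Ibarra, Block 2→Yoon, Block 3→Rossi, Block 4→Lindqvist, Block 5→Yoon, Block 6→Larsen, Block 8→Rossi, Block 9→Ghosh.
Loads: Haddad 1/1, Yoon 2/2, Ghosh 1/1, Ibarra 1/1, Rossi 2/2, Lindqvist 1/1, Larsen 1/1.

9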